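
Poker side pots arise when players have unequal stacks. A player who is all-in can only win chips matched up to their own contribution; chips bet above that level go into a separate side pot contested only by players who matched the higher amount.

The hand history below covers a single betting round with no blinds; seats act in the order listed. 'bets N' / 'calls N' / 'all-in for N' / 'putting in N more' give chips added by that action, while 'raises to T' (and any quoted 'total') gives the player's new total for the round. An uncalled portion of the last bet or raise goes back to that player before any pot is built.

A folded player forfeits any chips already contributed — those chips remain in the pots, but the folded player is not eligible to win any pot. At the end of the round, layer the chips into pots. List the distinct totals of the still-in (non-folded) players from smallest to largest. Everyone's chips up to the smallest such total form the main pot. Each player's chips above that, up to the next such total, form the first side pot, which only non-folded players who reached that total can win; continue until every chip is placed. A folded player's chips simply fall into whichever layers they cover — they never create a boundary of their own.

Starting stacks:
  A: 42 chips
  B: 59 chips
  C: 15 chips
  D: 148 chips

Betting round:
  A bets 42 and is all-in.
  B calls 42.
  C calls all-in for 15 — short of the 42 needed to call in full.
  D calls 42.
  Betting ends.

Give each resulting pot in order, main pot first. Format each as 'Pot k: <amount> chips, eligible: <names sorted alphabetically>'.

Pot 1: 60 chips, eligible: A, B, C, D
Pot 2: 81 chips, eligible: A, B, D

Derivation:
Contributions: A=42, B=42, C=15, D=42
Pot levels (distinct totals of non-folded players): 15, 42
Layer 1-15: 15 each from A, B, C, D = 15*4 = 60 chips; eligible A, B, C, D
Layer 16-42: 27 each from A, B, D = 27*3 = 81 chips; eligible A, B, D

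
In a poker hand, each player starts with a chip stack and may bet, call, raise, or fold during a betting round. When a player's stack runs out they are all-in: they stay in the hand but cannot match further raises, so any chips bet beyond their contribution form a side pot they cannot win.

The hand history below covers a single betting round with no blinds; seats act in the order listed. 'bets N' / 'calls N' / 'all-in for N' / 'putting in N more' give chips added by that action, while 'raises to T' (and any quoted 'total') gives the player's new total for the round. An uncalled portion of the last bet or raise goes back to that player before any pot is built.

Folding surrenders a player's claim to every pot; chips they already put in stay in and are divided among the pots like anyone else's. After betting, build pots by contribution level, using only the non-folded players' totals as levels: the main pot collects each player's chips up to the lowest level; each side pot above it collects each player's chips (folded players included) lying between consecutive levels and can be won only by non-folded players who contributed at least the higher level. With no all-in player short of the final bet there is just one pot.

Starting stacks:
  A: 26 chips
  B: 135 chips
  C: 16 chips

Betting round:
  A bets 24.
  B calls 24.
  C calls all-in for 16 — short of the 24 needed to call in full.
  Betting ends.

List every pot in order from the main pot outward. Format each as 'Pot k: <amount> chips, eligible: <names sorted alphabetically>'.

Pot 1: 48 chips, eligible: A, B, C
Pot 2: 16 chips, eligible: A, B

Derivation:
Contributions: A=24, B=24, C=16
Pot levels (distinct totals of non-folded players): 16, 24
Layer 1-16: 16 each from A, B, C = 16*3 = 48 chips; eligible A, B, C
Layer 17-24: 8 each from A, B = 8*2 = 16 chips; eligible A, B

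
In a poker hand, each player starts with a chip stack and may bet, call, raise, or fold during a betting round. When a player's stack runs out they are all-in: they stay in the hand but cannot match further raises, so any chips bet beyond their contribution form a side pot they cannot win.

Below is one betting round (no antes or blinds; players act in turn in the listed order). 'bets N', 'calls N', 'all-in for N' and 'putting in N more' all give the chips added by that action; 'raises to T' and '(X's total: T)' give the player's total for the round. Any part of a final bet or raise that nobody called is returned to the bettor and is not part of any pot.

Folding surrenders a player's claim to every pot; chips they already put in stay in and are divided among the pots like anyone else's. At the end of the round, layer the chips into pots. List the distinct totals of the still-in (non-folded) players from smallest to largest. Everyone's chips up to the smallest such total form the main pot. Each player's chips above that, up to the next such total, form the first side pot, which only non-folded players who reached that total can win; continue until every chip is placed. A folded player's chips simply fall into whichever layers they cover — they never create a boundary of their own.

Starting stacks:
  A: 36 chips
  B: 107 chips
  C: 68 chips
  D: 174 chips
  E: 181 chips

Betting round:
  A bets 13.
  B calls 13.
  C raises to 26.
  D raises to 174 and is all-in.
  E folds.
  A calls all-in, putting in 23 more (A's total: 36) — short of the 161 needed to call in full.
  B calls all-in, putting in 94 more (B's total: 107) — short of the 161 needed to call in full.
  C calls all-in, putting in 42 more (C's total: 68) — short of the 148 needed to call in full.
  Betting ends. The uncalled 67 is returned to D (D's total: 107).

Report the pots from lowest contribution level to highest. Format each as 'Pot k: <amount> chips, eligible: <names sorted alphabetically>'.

Contributions (after 67 returned to D): A=36, B=107, C=68, D=107
Folded: E
Pot levels (distinct totals of non-folded players): 36, 68, 107
Layer 1-36: 36 each from A, B, C, D = 36*4 = 144 chips; eligible A, B, C, D
Layer 37-68: 32 each from B, C, D = 32*3 = 96 chips; eligible B, C, D
Layer 69-107: 39 each from B, D = 39*2 = 78 chips; eligible B, D

Pot 1: 144 chips, eligible: A, B, C, D
Pot 2: 96 chips, eligible: B, C, D
Pot 3: 78 chips, eligible: B, D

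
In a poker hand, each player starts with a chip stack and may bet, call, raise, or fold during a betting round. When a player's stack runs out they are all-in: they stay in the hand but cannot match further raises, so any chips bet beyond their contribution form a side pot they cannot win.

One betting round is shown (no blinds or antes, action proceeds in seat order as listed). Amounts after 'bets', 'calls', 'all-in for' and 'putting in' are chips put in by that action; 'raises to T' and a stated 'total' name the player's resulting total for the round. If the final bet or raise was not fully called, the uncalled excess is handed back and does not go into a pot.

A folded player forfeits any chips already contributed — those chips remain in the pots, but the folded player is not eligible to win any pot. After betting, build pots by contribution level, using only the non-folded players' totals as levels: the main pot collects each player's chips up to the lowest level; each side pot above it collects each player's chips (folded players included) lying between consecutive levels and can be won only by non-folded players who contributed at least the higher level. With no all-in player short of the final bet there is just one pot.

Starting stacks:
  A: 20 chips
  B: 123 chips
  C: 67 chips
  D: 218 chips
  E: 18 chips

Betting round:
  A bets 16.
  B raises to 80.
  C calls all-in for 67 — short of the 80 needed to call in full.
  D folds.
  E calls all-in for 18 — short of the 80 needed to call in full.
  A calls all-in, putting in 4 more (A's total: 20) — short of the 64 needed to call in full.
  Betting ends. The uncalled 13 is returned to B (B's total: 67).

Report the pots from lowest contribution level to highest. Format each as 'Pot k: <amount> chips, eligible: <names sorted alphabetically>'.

Pot 1: 72 chips, eligible: A, B, C, E
Pot 2: 6 chips, eligible: A, B, C
Pot 3: 94 chips, eligible: B, C

Derivation:
Contributions (after 13 returned to B): A=20, B=67, C=67, E=18
Folded: D
Pot levels (distinct totals of non-folded players): 18, 20, 67
Layer 1-18: 18 each from A, B, C, E = 18*4 = 72 chips; eligible A, B, C, E
Layer 19-20: 2 each from A, B, C = 2*3 = 6 chips; eligible A, B, C
Layer 21-67: 47 each from B, C = 47*2 = 94 chips; eligible B, C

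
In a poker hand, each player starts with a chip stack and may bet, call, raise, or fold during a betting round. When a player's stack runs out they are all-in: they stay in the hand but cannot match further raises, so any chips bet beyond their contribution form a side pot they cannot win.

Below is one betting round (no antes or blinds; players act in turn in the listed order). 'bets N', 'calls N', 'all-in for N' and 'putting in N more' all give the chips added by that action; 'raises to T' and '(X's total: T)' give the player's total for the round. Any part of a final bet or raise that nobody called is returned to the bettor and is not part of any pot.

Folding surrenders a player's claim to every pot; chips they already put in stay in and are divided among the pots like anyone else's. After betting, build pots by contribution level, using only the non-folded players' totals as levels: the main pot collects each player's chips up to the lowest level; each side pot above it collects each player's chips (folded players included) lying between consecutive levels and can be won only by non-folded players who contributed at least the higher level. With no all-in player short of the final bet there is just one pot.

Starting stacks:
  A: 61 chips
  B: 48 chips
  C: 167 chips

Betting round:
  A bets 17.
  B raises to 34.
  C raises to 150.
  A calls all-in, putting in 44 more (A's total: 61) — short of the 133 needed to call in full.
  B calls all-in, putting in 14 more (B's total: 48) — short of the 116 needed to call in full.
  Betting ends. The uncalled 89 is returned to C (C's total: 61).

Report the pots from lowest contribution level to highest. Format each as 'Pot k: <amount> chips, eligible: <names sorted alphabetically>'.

Pot 1: 144 chips, eligible: A, B, C
Pot 2: 26 chips, eligible: A, C

Derivation:
Contributions (after 89 returned to C): A=61, B=48, C=61
Pot levels (distinct totals of non-folded players): 48, 61
Layer 1-48: 48 each from A, B, C = 48*3 = 144 chips; eligible A, B, C
Layer 49-61: 13 each from A, C = 13*2 = 26 chips; eligible A, C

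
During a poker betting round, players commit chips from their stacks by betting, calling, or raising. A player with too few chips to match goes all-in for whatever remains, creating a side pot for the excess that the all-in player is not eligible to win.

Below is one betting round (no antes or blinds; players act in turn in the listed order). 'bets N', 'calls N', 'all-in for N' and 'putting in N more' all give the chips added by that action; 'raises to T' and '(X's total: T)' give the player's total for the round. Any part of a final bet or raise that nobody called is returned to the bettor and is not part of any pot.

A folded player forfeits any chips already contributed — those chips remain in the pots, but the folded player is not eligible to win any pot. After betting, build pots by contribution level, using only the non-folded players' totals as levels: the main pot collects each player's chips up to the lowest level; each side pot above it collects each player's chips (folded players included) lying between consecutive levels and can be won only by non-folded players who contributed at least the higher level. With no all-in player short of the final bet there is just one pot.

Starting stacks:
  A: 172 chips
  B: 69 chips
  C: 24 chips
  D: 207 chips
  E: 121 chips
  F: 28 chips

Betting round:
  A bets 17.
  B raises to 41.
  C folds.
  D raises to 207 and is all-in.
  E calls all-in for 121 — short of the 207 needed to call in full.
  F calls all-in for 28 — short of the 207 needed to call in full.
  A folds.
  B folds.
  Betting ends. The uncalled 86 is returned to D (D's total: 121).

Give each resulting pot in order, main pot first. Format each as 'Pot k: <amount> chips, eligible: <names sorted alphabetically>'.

Contributions (after 86 returned to D): A=17, B=41, D=121, E=121, F=28
Folded: A, B, C
Pot levels (distinct totals of non-folded players): 28, 121
Layer 1-28: A 17 + B 28 + D 28 + E 28 + F 28 = 129 chips; eligible D, E, F
Layer 29-121: B 13 + D 93 + E 93 = 199 chips; eligible D, E

Pot 1: 129 chips, eligible: D, E, F
Pot 2: 199 chips, eligible: D, E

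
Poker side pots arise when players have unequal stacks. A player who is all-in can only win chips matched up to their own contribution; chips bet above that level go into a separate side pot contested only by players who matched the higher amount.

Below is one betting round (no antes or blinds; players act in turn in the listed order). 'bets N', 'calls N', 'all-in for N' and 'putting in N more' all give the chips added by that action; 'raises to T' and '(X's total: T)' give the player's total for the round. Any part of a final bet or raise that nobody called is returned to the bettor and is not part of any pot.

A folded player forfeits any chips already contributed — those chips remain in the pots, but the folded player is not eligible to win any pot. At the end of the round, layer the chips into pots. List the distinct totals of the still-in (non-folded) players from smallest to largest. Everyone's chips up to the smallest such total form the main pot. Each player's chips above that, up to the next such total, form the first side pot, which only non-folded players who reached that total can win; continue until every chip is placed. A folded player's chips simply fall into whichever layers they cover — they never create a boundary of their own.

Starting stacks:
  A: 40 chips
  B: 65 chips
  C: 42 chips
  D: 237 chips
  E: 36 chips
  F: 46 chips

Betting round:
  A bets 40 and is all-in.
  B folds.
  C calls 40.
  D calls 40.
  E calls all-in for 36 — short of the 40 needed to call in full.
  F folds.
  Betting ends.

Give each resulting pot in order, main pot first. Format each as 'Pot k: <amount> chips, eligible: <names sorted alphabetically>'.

Pot 1: 144 chips, eligible: A, C, D, E
Pot 2: 12 chips, eligible: A, C, D

Derivation:
Contributions: A=40, C=40, D=40, E=36
Folded: B, F
Pot levels (distinct totals of non-folded players): 36, 40
Layer 1-36: 36 each from A, C, D, E = 36*4 = 144 chips; eligible A, C, D, E
Layer 37-40: 4 each from A, C, D = 4*3 = 12 chips; eligible A, C, D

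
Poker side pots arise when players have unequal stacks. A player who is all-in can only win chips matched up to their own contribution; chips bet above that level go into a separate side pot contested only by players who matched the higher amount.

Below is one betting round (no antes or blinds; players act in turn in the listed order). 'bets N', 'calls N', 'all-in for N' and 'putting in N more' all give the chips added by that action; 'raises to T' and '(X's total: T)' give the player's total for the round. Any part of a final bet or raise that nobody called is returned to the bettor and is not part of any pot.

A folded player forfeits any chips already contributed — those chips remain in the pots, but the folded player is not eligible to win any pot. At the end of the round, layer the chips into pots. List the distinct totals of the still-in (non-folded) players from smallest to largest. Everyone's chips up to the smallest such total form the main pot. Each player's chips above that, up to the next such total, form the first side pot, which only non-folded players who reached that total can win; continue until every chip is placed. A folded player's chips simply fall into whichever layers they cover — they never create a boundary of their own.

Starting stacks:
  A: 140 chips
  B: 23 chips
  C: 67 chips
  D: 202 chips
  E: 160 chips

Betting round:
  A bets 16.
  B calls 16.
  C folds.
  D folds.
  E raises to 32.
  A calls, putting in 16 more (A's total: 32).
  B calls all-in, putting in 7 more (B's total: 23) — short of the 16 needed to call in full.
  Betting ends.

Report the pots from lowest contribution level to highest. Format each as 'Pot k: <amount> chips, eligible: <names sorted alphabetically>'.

Contributions: A=32, B=23, E=32
Folded: C, D
Pot levels (distinct totals of non-folded players): 23, 32
Layer 1-23: 23 each from A, B, E = 23*3 = 69 chips; eligible A, B, E
Layer 24-32: 9 each from A, E = 9*2 = 18 chips; eligible A, E

Pot 1: 69 chips, eligible: A, B, E
Pot 2: 18 chips, eligible: A, E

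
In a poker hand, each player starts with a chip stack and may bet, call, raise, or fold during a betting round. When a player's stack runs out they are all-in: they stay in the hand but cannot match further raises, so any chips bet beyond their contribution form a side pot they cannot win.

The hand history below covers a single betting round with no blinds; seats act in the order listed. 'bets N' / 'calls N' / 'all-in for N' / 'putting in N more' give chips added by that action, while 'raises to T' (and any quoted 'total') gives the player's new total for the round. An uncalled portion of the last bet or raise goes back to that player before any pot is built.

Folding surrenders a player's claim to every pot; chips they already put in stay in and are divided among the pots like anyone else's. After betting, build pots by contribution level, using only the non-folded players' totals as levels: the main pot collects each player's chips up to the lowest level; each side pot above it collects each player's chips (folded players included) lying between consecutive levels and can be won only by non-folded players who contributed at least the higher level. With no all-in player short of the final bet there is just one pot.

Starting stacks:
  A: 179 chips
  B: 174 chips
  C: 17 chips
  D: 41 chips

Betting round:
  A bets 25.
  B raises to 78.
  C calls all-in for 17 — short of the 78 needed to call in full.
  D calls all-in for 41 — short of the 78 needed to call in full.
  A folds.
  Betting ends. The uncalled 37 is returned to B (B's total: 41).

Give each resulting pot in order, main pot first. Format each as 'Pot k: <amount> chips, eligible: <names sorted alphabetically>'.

Pot 1: 68 chips, eligible: B, C, D
Pot 2: 56 chips, eligible: B, D

Derivation:
Contributions (after 37 returned to B): A=25, B=41, C=17, D=41
Folded: A
Pot levels (distinct totals of non-folded players): 17, 41
Layer 1-17: 17 each from A, B, C, D = 17*4 = 68 chips; eligible B, C, D
Layer 18-41: A 8 + B 24 + D 24 = 56 chips; eligible B, D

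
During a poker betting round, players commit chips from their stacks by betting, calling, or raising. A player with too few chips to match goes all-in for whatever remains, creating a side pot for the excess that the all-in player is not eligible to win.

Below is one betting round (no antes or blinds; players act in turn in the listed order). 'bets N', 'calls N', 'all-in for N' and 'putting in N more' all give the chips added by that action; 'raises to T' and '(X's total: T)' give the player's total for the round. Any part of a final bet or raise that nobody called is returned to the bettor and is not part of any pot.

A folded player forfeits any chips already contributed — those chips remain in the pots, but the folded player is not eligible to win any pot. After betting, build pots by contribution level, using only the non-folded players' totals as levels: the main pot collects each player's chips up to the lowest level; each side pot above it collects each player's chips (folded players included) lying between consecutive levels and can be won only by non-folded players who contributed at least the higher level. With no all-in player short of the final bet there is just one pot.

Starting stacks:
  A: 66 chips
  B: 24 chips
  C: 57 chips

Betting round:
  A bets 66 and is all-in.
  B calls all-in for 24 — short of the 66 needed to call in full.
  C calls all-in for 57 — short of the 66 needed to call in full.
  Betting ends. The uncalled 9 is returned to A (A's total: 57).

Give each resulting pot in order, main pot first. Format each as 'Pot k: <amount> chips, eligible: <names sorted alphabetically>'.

Contributions (after 9 returned to A): A=57, B=24, C=57
Pot levels (distinct totals of non-folded players): 24, 57
Layer 1-24: 24 each from A, B, C = 24*3 = 72 chips; eligible A, B, C
Layer 25-57: 33 each from A, C = 33*2 = 66 chips; eligible A, C

Pot 1: 72 chips, eligible: A, B, C
Pot 2: 66 chips, eligible: A, C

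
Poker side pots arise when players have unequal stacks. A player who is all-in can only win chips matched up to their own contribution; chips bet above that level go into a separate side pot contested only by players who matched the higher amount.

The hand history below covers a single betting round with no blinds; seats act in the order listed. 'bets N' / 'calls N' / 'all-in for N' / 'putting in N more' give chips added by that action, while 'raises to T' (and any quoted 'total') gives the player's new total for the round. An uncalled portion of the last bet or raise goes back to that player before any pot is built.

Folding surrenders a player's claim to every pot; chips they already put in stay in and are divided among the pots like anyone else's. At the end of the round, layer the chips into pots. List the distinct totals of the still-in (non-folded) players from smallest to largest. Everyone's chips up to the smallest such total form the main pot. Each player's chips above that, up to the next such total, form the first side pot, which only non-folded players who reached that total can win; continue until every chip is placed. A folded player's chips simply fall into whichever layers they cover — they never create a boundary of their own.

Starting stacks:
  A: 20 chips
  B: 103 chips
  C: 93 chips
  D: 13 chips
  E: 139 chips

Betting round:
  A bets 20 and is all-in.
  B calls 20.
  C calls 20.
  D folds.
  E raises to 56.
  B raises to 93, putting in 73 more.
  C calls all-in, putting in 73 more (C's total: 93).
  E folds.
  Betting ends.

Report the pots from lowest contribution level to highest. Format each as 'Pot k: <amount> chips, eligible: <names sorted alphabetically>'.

Pot 1: 80 chips, eligible: A, B, C
Pot 2: 182 chips, eligible: B, C

Derivation:
Contributions: A=20, B=93, C=93, E=56
Folded: D, E
Pot levels (distinct totals of non-folded players): 20, 93
Layer 1-20: 20 each from A, B, C, E = 20*4 = 80 chips; eligible A, B, C
Layer 21-93: B 73 + C 73 + E 36 = 182 chips; eligible B, C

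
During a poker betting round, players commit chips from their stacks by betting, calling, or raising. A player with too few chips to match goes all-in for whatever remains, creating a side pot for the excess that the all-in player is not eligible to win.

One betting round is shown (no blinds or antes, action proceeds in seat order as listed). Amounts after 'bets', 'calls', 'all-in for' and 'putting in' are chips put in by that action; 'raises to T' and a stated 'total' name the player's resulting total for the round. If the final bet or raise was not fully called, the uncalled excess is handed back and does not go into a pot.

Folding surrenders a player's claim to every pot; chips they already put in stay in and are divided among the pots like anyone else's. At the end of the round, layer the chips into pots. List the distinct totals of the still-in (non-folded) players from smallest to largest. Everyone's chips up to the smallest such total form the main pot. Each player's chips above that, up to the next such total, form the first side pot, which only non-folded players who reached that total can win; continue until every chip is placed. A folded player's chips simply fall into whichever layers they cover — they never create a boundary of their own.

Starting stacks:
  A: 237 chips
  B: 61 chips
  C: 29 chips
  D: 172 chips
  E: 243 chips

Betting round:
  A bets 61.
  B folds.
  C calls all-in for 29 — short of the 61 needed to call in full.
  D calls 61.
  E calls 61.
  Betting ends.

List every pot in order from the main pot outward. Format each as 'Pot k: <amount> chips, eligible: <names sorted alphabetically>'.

Contributions: A=61, C=29, D=61, E=61
Folded: B
Pot levels (distinct totals of non-folded players): 29, 61
Layer 1-29: 29 each from A, C, D, E = 29*4 = 116 chips; eligible A, C, D, E
Layer 30-61: 32 each from A, D, E = 32*3 = 96 chips; eligible A, D, E

Pot 1: 116 chips, eligible: A, C, D, E
Pot 2: 96 chips, eligible: A, D, E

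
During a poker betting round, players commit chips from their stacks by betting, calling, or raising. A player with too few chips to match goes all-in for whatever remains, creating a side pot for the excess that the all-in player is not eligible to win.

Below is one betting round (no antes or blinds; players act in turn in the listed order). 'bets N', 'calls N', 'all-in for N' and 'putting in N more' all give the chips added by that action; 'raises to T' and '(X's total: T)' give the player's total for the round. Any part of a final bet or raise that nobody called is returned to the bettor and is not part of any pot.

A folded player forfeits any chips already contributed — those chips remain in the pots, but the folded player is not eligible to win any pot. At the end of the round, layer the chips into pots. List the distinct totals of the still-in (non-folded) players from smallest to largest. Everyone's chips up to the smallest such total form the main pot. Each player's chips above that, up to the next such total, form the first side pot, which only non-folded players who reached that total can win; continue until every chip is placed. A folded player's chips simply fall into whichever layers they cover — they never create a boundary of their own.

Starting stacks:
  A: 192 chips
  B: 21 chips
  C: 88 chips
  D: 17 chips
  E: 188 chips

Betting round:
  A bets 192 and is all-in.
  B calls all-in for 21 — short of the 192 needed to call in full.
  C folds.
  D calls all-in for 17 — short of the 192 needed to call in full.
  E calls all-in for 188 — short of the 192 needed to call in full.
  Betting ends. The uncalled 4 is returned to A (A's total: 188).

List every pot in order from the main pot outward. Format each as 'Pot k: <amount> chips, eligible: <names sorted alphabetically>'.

Contributions (after 4 returned to A): A=188, B=21, D=17, E=188
Folded: C
Pot levels (distinct totals of non-folded players): 17, 21, 188
Layer 1-17: 17 each from A, B, D, E = 17*4 = 68 chips; eligible A, B, D, E
Layer 18-21: 4 each from A, B, E = 4*3 = 12 chips; eligible A, B, E
Layer 22-188: 167 each from A, E = 167*2 = 334 chips; eligible A, E

Pot 1: 68 chips, eligible: A, B, D, E
Pot 2: 12 chips, eligible: A, B, E
Pot 3: 334 chips, eligible: A, E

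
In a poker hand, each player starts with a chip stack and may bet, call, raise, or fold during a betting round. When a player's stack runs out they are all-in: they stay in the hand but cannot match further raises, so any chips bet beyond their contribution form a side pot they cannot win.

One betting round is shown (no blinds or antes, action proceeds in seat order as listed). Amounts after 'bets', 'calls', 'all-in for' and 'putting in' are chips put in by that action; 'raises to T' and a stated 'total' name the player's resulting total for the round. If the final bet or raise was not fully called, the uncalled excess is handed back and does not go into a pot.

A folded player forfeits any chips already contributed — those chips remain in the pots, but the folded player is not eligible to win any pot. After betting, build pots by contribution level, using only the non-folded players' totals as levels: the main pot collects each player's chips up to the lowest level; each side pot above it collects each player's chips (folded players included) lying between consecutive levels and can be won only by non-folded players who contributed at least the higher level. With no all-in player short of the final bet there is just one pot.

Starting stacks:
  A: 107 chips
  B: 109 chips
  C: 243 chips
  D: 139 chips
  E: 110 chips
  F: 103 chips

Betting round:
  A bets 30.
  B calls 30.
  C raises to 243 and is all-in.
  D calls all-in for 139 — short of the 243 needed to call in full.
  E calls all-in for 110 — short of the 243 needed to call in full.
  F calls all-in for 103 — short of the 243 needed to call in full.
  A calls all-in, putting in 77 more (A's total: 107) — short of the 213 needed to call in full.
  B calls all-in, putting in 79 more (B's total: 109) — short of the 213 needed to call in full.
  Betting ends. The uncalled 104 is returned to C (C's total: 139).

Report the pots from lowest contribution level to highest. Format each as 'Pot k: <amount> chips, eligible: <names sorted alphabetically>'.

Contributions (after 104 returned to C): A=107, B=109, C=139, D=139, E=110, F=103
Pot levels (distinct totals of non-folded players): 103, 107, 109, 110, 139
Layer 1-103: 103 each from A, B, C, D, E, F = 103*6 = 618 chips; eligible A, B, C, D, E, F
Layer 104-107: 4 each from A, B, C, D, E = 4*5 = 20 chips; eligible A, B, C, D, E
Layer 108-109: 2 each from B, C, D, E = 2*4 = 8 chips; eligible B, C, D, E
Layer 110-110: 1 each from C, D, E = 1*3 = 3 chips; eligible C, D, E
Layer 111-139: 29 each from C, D = 29*2 = 58 chips; eligible C, D

Pot 1: 618 chips, eligible: A, B, C, D, E, F
Pot 2: 20 chips, eligible: A, B, C, D, E
Pot 3: 8 chips, eligible: B, C, D, E
Pot 4: 3 chips, eligible: C, D, E
Pot 5: 58 chips, eligible: C, D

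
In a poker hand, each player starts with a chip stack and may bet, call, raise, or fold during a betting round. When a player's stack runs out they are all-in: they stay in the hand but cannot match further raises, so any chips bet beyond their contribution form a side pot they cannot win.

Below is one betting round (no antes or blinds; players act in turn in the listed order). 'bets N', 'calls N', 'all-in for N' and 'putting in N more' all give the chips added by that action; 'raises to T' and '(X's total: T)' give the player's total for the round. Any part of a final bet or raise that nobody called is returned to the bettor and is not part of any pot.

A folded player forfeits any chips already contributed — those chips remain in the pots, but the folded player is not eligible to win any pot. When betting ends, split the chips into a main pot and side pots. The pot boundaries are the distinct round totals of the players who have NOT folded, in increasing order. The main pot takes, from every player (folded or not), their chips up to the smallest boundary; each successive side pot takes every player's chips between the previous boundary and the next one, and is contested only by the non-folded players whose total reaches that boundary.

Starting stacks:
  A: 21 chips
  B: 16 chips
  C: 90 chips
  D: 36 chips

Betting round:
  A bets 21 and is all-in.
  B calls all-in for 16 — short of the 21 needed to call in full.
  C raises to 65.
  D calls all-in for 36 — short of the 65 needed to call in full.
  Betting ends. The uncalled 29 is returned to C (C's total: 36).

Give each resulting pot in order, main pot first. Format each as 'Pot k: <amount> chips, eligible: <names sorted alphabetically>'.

Pot 1: 64 chips, eligible: A, B, C, D
Pot 2: 15 chips, eligible: A, C, D
Pot 3: 30 chips, eligible: C, D

Derivation:
Contributions (after 29 returned to C): A=21, B=16, C=36, D=36
Pot levels (distinct totals of non-folded players): 16, 21, 36
Layer 1-16: 16 each from A, B, C, D = 16*4 = 64 chips; eligible A, B, C, D
Layer 17-21: 5 each from A, C, D = 5*3 = 15 chips; eligible A, C, D
Layer 22-36: 15 each from C, D = 15*2 = 30 chips; eligible C, D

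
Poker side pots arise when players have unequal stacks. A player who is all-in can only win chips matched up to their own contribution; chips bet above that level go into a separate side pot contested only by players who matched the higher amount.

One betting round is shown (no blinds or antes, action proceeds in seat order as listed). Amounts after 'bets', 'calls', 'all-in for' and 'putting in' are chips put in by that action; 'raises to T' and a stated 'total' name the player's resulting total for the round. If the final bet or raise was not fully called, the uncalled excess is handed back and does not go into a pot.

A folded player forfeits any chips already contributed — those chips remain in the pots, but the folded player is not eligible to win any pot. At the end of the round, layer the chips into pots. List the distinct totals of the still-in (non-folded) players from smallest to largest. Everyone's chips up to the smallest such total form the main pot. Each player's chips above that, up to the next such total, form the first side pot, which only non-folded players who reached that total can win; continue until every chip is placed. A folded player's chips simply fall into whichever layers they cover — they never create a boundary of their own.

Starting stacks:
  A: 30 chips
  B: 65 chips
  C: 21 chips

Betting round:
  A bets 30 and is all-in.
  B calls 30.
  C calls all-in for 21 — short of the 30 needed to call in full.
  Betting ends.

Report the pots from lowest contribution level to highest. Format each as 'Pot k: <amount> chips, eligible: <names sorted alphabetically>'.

Contributions: A=30, B=30, C=21
Pot levels (distinct totals of non-folded players): 21, 30
Layer 1-21: 21 each from A, B, C = 21*3 = 63 chips; eligible A, B, C
Layer 22-30: 9 each from A, B = 9*2 = 18 chips; eligible A, B

Pot 1: 63 chips, eligible: A, B, C
Pot 2: 18 chips, eligible: A, B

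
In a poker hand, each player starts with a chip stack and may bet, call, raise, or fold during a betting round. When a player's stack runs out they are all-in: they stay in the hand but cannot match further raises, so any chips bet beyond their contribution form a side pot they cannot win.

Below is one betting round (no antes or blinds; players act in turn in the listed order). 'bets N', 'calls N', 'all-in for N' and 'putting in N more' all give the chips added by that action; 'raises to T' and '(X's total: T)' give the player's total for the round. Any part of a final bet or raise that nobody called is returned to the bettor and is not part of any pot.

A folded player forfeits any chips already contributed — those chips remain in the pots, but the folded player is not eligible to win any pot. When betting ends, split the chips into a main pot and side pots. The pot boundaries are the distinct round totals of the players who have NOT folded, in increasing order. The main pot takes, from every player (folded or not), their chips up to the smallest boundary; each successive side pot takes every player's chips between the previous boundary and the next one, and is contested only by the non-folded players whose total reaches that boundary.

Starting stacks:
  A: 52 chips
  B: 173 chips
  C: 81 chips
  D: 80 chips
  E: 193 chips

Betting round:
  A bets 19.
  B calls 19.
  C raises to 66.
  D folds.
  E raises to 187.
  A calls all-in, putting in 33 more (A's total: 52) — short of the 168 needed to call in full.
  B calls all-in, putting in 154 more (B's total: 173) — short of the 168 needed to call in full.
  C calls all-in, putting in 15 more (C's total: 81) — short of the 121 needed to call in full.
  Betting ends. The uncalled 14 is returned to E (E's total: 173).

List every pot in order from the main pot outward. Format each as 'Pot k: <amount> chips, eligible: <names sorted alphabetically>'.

Pot 1: 208 chips, eligible: A, B, C, E
Pot 2: 87 chips, eligible: B, C, E
Pot 3: 184 chips, eligible: B, E

Derivation:
Contributions (after 14 returned to E): A=52, B=173, C=81, E=173
Folded: D
Pot levels (distinct totals of non-folded players): 52, 81, 173
Layer 1-52: 52 each from A, B, C, E = 52*4 = 208 chips; eligible A, B, C, E
Layer 53-81: 29 each from B, C, E = 29*3 = 87 chips; eligible B, C, E
Layer 82-173: 92 each from B, E = 92*2 = 184 chips; eligible B, E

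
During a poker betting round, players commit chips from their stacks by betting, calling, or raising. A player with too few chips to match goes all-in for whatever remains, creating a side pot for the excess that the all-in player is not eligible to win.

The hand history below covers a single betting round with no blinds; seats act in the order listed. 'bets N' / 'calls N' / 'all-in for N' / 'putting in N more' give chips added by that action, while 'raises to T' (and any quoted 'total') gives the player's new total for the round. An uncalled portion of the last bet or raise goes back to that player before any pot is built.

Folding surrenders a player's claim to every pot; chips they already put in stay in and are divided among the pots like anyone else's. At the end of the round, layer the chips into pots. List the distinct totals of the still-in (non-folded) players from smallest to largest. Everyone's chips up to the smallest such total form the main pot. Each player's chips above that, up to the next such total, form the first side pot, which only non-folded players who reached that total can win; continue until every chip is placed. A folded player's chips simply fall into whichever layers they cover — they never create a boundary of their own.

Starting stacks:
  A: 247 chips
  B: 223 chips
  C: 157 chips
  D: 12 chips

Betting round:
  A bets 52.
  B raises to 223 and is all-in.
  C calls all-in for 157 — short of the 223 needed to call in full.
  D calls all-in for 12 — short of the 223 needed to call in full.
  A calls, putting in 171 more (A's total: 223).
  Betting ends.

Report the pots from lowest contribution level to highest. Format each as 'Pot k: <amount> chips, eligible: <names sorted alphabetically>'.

Contributions: A=223, B=223, C=157, D=12
Pot levels (distinct totals of non-folded players): 12, 157, 223
Layer 1-12: 12 each from A, B, C, D = 12*4 = 48 chips; eligible A, B, C, D
Layer 13-157: 145 each from A, B, C = 145*3 = 435 chips; eligible A, B, C
Layer 158-223: 66 each from A, B = 66*2 = 132 chips; eligible A, B

Pot 1: 48 chips, eligible: A, B, C, D
Pot 2: 435 chips, eligible: A, B, C
Pot 3: 132 chips, eligible: A, B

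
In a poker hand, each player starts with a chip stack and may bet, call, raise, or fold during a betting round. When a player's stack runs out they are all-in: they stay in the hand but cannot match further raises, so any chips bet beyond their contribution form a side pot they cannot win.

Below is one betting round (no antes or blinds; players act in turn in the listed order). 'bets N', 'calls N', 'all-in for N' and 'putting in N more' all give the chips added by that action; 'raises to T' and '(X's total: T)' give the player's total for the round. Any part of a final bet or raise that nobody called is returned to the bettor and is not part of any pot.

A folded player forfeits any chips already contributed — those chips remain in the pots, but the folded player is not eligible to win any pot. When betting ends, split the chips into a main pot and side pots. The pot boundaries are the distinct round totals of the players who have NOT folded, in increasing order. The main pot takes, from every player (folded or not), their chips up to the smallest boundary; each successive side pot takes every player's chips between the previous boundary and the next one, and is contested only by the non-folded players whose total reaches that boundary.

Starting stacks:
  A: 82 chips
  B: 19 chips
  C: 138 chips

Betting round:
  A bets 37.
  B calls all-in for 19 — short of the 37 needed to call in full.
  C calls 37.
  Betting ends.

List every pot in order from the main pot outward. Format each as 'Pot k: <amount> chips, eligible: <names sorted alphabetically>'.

Pot 1: 57 chips, eligible: A, B, C
Pot 2: 36 chips, eligible: A, C

Derivation:
Contributions: A=37, B=19, C=37
Pot levels (distinct totals of non-folded players): 19, 37
Layer 1-19: 19 each from A, B, C = 19*3 = 57 chips; eligible A, B, C
Layer 20-37: 18 each from A, C = 18*2 = 36 chips; eligible A, C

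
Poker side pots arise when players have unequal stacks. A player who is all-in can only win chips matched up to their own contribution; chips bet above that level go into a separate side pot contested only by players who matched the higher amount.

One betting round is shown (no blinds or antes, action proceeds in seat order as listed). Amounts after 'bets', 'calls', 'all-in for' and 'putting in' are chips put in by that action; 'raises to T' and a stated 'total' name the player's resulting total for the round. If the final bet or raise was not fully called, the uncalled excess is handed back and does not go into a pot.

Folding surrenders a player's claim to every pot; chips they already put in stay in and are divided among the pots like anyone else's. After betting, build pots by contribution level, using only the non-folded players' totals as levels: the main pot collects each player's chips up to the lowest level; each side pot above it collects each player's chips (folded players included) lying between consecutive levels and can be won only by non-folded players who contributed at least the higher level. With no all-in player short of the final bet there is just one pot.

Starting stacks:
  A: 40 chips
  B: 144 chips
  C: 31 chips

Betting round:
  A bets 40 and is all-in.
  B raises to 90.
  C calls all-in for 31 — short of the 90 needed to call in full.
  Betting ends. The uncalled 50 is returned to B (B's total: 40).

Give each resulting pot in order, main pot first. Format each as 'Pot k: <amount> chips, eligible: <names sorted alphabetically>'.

Contributions (after 50 returned to B): A=40, B=40, C=31
Pot levels (distinct totals of non-folded players): 31, 40
Layer 1-31: 31 each from A, B, C = 31*3 = 93 chips; eligible A, B, C
Layer 32-40: 9 each from A, B = 9*2 = 18 chips; eligible A, B

Pot 1: 93 chips, eligible: A, B, C
Pot 2: 18 chips, eligible: A, B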